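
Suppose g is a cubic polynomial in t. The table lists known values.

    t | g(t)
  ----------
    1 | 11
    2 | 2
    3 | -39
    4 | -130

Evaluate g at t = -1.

5

Write g(t) = at³ + bt² + ct + d; the 4 given values yield a linear system in the 4 coefficients.
Solving, g(t) = -3t³ + 2t² + 6t + 6.
Then g(-1) = 5.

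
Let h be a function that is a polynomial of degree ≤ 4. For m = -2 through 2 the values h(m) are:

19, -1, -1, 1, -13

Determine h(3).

First differences: -20, 0, 2, -14. Second differences: 20, 2, -16. Third differences: -18, -18.
Level-3 differences are constant, so h has degree 3.
Fitting a degree-3 polynomial gives h(m) = -3m³ + m² + 4m - 1.
Then h(3) = -61.

-61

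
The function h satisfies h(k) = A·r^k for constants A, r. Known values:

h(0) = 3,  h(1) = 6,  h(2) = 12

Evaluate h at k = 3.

Consecutive ratio: 6/3 = 2, and 12/6 = 2, so r = 2.
Then A·2^0 = 3 gives A = 3, and h(k) = 3·2^k.
h(3) = 3·2^3 = 24.

24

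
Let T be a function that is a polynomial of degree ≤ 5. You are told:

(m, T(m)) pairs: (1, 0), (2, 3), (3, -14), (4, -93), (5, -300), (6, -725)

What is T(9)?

-4568

First differences: 3, -17, -79, -207, -425. Second differences: -20, -62, -128, -218. Third differences: -42, -66, -90. Fourth differences: -24, -24.
Level-4 differences are constant, so T has degree 4.
Fitting a degree-4 polynomial gives T(m) = -m^4 + 3m³ - 3m² + 6m - 5.
Then T(9) = -4568.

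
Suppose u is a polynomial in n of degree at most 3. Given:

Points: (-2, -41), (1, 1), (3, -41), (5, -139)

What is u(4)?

-83

Write u(n) = an³ + bn² + cn + d; the 4 given values yield a linear system in the 4 coefficients.
Solving, the leading coefficient vanishes, and u(n) = -7n² + 7n + 1.
Then u(4) = -83.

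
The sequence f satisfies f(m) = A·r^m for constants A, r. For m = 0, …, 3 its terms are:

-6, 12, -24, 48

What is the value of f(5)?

192

Consecutive ratio: 12/(-6) = -2, and -24/12 = -2, so r = -2.
Then A·(-2)^0 = -6 gives A = -6, and f(m) = -6·(-2)^m.
f(5) = -6·(-2)^5 = 192.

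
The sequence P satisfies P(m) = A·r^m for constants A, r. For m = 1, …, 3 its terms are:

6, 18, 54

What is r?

3

Consecutive ratio: 18/6 = 3, and 54/18 = 3, so r = 3.
Then A·3^1 = 6 gives A = 2, and P(m) = 2·3^m.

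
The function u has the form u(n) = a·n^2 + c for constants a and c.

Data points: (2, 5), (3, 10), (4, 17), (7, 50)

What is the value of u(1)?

From u(2) = 5 and u(3) = 10: 4a + c = 5 and 9a + c = 10.
Subtracting: 5a = 5, so a = 1; then c = 5 − 1·4 = 1.
So u(n) = 1n² + 1, and u(1) = 2.

2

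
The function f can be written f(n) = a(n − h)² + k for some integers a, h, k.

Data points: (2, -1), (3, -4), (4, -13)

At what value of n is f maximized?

2

First differences -3, -9; second difference -6 = 2a, so a = -3.
Expanding, the n-coefficient is −2ah = 6h; matching it to the data gives h = 2, and then k = -1.
So f(n) = -3(n − 2)² − 1.
Hence h = 2.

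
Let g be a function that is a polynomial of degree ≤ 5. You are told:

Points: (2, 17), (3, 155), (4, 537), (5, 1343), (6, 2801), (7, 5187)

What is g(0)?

First differences: 138, 382, 806, 1458, 2386. Second differences: 244, 424, 652, 928. Third differences: 180, 228, 276. Fourth differences: 48, 48.
Level-4 differences are constant, so g has degree 4.
Fitting a degree-4 polynomial gives g(x) = 2x^4 + 2x³ - 6x² - 7.
The constant term is g(0) = -7.

-7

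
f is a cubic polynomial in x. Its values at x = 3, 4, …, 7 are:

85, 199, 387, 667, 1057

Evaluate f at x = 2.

First differences: 114, 188, 280, 390. Second differences: 74, 92, 110. Third differences: 18, 18.
Level-3 differences are constant, so f has degree 3.
Fitting a degree-3 polynomial gives f(x) = 3x³ + x² - 4x + 7.
Then f(2) = 27.

27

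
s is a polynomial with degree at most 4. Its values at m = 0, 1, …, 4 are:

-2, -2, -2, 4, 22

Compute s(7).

208

First differences: 0, 0, 6, 18. Second differences: 0, 6, 12. Third differences: 6, 6.
Level-3 differences are constant, so s has degree 3.
Fitting a degree-3 polynomial gives s(m) = m³ - 3m² + 2m - 2.
Then s(7) = 208.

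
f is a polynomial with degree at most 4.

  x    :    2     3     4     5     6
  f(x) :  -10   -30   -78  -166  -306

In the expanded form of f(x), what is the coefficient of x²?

First differences: -20, -48, -88, -140. Second differences: -28, -40, -52. Third differences: -12, -12.
Level-3 differences are constant, so f has degree 3.
Fitting a degree-3 polynomial gives f(x) = -2x³ + 4x² - 2x - 6.
The coefficient of x² is 4.

4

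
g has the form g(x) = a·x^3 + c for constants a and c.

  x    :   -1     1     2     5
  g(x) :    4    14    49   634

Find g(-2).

-31

From g(-1) = 4 and g(1) = 14: -1a + c = 4 and 1a + c = 14.
Subtracting: 2a = 10, so a = 5; then c = 4 − 5·(-1) = 9.
So g(x) = 5x³ + 9, and g(-2) = -31.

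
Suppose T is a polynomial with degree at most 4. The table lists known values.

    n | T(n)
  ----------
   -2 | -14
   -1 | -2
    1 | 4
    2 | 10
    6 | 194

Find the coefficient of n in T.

Write T(n) = an^4 + bn³ + cn² + dn + e; the 5 given values yield a linear system in the 5 coefficients.
Solving, the leading coefficient vanishes, and T(n) = n³ - n² + 2n + 2.
The coefficient of n is 2.

2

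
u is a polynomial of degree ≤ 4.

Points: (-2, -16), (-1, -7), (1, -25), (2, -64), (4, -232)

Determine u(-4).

Write u(m) = am^4 + bm³ + cm² + dm + e; the 5 given values yield a linear system in the 5 coefficients.
Solving, the leading coefficient vanishes, and u(m) = -m³ - 8m² - 8m - 8.
Then u(-4) = -40.

-40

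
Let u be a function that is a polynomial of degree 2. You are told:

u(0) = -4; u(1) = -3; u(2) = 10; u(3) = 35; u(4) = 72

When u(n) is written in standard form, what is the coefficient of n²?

First differences: 1, 13, 25, 37. Second differences: 12, 12, 12.
Level-2 differences are constant, so u has degree 2.
Fitting a degree-2 polynomial gives u(n) = 6n² - 5n - 4.
The coefficient of n² is 6.

6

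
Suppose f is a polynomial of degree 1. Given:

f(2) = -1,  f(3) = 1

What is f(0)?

Write f(t) = at + b; the 2 given values yield a linear system in the 2 coefficients.
Solving, f(t) = 2t - 5.
The constant term is f(0) = -5.

-5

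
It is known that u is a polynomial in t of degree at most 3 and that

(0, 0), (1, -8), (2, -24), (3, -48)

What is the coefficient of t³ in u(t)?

0

Write u(t) = at³ + bt² + ct + d; the 4 given values yield a linear system in the 4 coefficients.
Solving, the leading coefficient vanishes, and u(t) = -4t² - 4t.
The coefficient of t³ is 0.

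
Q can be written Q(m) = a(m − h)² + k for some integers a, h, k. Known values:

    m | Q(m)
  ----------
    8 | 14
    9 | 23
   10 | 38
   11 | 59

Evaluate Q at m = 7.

11

First differences 9, 15, 21; second difference 6 = 2a, so a = 3.
Expanding, the m-coefficient is −2ah = -6h; matching it to the data gives h = 7, and then k = 11.
So Q(m) = 3(m − 7)² + 11.
Q(7) = 3·0² + 11 = 11.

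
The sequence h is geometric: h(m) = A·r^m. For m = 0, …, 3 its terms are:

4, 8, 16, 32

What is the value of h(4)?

Consecutive ratio: 8/4 = 2, and 16/8 = 2, so r = 2.
Then A·2^0 = 4 gives A = 4, and h(m) = 4·2^m.
h(4) = 4·2^4 = 64.

64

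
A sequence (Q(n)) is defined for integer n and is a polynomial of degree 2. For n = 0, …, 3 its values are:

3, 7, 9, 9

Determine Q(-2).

-11

Write Q(n) = an² + bn + c; the 4 given values yield a linear system in the 3 coefficients.
Solving, Q(n) = -n² + 5n + 3.
Then Q(-2) = -11.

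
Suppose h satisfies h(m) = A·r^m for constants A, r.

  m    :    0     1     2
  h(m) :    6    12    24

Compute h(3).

Consecutive ratio: 12/6 = 2, and 24/12 = 2, so r = 2.
Then A·2^0 = 6 gives A = 6, and h(m) = 6·2^m.
h(3) = 6·2^3 = 48.

48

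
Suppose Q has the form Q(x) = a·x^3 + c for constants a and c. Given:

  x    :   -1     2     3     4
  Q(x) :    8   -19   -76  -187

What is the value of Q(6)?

From Q(-1) = 8 and Q(2) = -19: -1a + c = 8 and 8a + c = -19.
Subtracting: 9a = -27, so a = -3; then c = 8 − (-3)·(-1) = 5.
So Q(x) = -3x³ + 5, and Q(6) = -643.

-643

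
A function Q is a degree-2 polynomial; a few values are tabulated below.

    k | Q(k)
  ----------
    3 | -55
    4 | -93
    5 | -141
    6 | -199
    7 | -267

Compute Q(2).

-27

Write Q(k) = ak² + bk + c; the 5 given values yield a linear system in the 3 coefficients.
Solving, Q(k) = -5k² - 3k - 1.
Then Q(2) = -27.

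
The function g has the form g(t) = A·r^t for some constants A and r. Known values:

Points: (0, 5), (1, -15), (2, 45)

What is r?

Consecutive ratio: -15/5 = -3, and 45/(-15) = -3, so r = -3.
Then A·(-3)^0 = 5 gives A = 5, and g(t) = 5·(-3)^t.

-3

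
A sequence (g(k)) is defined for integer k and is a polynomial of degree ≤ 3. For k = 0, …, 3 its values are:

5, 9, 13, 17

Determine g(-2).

-3

First differences: 4, 4, 4.
Level-1 differences are constant, so g has degree 1.
Fitting a degree-1 polynomial gives g(k) = 4k + 5.
Then g(-2) = -3.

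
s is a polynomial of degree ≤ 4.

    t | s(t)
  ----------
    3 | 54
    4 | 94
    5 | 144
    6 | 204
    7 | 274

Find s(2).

24

Write s(t) = at^4 + bt³ + ct² + dt + e; the 5 given values yield a linear system in the 5 coefficients.
Solving, the top 2 coefficients vanish, and s(t) = 5t² + 5t - 6.
Then s(2) = 24.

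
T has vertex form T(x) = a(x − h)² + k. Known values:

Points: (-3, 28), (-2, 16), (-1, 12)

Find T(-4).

48

First differences -12, -4; second difference 8 = 2a, so a = 4.
Expanding, the x-coefficient is −2ah = -8h; matching it to the data gives h = -1, and then k = 12.
So T(x) = 4(x + 1)² + 12.
T(-4) = 4·(-3)² + 12 = 48.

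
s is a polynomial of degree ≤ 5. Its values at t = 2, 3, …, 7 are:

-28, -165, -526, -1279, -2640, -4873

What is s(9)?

First differences: -137, -361, -753, -1361, -2233. Second differences: -224, -392, -608, -872. Third differences: -168, -216, -264. Fourth differences: -48, -48.
Level-4 differences are constant, so s has degree 4.
Fitting a degree-4 polynomial gives s(t) = -2t^4 - 2t² + 3t + 6.
Then s(9) = -13251.

-13251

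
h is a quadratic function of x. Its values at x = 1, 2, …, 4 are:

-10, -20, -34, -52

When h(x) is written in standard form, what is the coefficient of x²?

-2

First differences: -10, -14, -18. Second differences: -4, -4.
Level-2 differences are constant, so h has degree 2.
Fitting a degree-2 polynomial gives h(x) = -2x² - 4x - 4.
The coefficient of x² is -2.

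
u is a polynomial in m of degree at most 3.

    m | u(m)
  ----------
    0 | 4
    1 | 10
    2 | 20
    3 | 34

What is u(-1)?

2

First differences: 6, 10, 14. Second differences: 4, 4.
Level-2 differences are constant, so u has degree 2.
Fitting a degree-2 polynomial gives u(m) = 2m² + 4m + 4.
Then u(-1) = 2.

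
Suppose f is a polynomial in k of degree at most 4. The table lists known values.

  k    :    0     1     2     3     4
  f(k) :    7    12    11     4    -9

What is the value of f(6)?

-53

Write f(k) = ak^4 + bk³ + ck² + dk + e; the 5 given values yield a linear system in the 5 coefficients.
Solving, the top 2 coefficients vanish, and f(k) = -3k² + 8k + 7.
Then f(6) = -53.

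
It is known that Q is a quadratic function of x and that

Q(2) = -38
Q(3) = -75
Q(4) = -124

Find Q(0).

0

Write Q(x) = ax² + bx + c; the 3 given values yield a linear system in the 3 coefficients.
Solving, Q(x) = -6x² - 7x.
Then Q(0) = 0.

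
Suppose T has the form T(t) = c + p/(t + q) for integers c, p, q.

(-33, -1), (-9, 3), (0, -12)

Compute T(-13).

1

(T(t) − c)(t + q) = p for each data point; the three points give a linear system in c and q, then p follows.
Solving: c = -2, q = 3, p = -30, so T(t) = -2 − 30/(t + 3).
Then T(-13) = -2 − 30/(-10) = 1.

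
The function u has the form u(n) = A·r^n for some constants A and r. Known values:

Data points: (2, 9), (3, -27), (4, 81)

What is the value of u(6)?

729

Consecutive ratio: -27/9 = -3, and 81/(-27) = -3, so r = -3.
Then A·(-3)^2 = 9 gives A = 1, and u(n) = 1·(-3)^n.
u(6) = 1·(-3)^6 = 729.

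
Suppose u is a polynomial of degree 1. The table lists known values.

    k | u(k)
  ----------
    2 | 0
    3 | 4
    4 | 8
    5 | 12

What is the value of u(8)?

Write u(k) = ak + b; the 4 given values yield a linear system in the 2 coefficients.
Solving, u(k) = 4k - 8.
Then u(8) = 24.

24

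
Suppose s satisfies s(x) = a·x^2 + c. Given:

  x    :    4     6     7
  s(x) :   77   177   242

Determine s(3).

From s(4) = 77 and s(6) = 177: 16a + c = 77 and 36a + c = 177.
Subtracting: 20a = 100, so a = 5; then c = 77 − 5·16 = -3.
So s(x) = 5x² − 3, and s(3) = 42.

42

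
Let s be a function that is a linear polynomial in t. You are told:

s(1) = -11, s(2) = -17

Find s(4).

Write s(t) = at + b; the 2 given values yield a linear system in the 2 coefficients.
Solving, s(t) = -6t - 5.
Then s(4) = -29.

-29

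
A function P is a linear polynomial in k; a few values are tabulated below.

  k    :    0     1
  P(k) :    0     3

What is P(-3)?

-9

Write P(k) = ak + b; the 2 given values yield a linear system in the 2 coefficients.
Solving, P(k) = 3k.
Then P(-3) = -9.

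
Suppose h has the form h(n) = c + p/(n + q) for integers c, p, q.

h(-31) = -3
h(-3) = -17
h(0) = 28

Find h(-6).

-8

(h(n) − c)(n + q) = p for each data point; the three points give a linear system in c and q, then p follows.
Solving: c = -2, q = 1, p = 30, so h(n) = -2 + 30/(n + 1).
Then h(-6) = -2 + 30/(-5) = -8.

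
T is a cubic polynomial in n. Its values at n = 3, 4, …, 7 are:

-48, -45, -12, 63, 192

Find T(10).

1023

First differences: 3, 33, 75, 129. Second differences: 30, 42, 54. Third differences: 12, 12.
Level-3 differences are constant, so T has degree 3.
Fitting a degree-3 polynomial gives T(n) = 2n³ - 9n² - 8n + 3.
Then T(10) = 1023.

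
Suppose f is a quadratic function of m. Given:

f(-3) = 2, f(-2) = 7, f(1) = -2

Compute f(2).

Write f(m) = am² + bm + c; the 3 given values yield a linear system in the 3 coefficients.
Solving, f(m) = -2m² - 5m + 5.
Then f(2) = -13.

-13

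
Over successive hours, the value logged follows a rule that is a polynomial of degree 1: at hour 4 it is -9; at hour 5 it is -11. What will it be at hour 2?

Write the value at n as s(n).
Write s(n) = an + b; the 2 given values yield a linear system in the 2 coefficients.
Solving, s(n) = -2n - 1.
Then s(2) = -5.

-5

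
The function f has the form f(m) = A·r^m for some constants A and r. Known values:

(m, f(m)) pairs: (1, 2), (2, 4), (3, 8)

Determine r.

Consecutive ratio: 4/2 = 2, and 8/4 = 2, so r = 2.
Then A·2^1 = 2 gives A = 1, and f(m) = 1·2^m.

2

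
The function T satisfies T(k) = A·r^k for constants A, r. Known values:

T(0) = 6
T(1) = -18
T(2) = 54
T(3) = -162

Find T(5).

Consecutive ratio: -18/6 = -3, and 54/(-18) = -3, so r = -3.
Then A·(-3)^0 = 6 gives A = 6, and T(k) = 6·(-3)^k.
T(5) = 6·(-3)^5 = -1458.

-1458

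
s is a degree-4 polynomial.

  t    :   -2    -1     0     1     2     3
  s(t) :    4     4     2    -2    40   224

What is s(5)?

Write s(t) = at^4 + bt³ + ct² + dt + e; the 6 given values yield a linear system in the 5 coefficients.
Solving, s(t) = 2t^4 + 4t³ - 3t² - 7t + 2.
Then s(5) = 1642.

1642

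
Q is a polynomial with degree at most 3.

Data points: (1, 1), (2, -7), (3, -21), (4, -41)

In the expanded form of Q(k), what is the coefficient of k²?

-3

Write Q(k) = ak³ + bk² + ck + d; the 4 given values yield a linear system in the 4 coefficients.
Solving, the leading coefficient vanishes, and Q(k) = -3k² + k + 3.
The coefficient of k² is -3.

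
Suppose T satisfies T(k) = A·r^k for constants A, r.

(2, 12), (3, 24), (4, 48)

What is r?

2

Consecutive ratio: 24/12 = 2, and 48/24 = 2, so r = 2.
Then A·2^2 = 12 gives A = 3, and T(k) = 3·2^k.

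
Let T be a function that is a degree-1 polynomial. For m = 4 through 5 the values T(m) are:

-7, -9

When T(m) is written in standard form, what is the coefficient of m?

-2

Write T(m) = am + b; the 2 given values yield a linear system in the 2 coefficients.
Solving, T(m) = -2m + 1.
The coefficient of m is -2.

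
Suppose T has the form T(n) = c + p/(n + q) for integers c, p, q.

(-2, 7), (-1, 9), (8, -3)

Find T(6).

-5

(T(n) − c)(n + q) = p for each data point; the three points give a linear system in c and q, then p follows.
Solving: c = 1, q = -2, p = -24, so T(n) = 1 − 24/(n − 2).
Then T(6) = 1 − 24/4 = -5.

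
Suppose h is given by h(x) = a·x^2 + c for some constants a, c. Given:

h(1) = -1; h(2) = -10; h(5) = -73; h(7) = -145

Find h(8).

-190

From h(1) = -1 and h(2) = -10: 1a + c = -1 and 4a + c = -10.
Subtracting: 3a = -9, so a = -3; then c = -1 − (-3)·1 = 2.
So h(x) = -3x² + 2, and h(8) = -190.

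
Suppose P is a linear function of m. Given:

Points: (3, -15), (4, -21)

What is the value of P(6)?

-33

Write P(m) = am + b; the 2 given values yield a linear system in the 2 coefficients.
Solving, P(m) = -6m + 3.
Then P(6) = -33.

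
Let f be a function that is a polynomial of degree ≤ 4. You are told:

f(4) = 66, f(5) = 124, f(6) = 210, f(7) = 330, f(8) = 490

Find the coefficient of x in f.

6

Write f(x) = ax^4 + bx³ + cx² + dx + e; the 5 given values yield a linear system in the 5 coefficients.
Solving, the leading coefficient vanishes, and f(x) = x³ - x² + 6x - 6.
The coefficient of x is 6.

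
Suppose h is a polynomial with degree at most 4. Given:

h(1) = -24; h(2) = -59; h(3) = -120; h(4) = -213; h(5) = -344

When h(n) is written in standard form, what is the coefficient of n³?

-1

First differences: -35, -61, -93, -131. Second differences: -26, -32, -38. Third differences: -6, -6.
Level-3 differences are constant, so h has degree 3.
Fitting a degree-3 polynomial gives h(n) = -n³ - 7n² - 7n - 9.
The coefficient of n³ is -1.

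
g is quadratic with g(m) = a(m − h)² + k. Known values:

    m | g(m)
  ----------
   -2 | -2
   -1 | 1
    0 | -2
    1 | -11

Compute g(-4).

-26

First differences 3, -3, -9; second difference -6 = 2a, so a = -3.
Expanding, the m-coefficient is −2ah = 6h; matching it to the data gives h = -1, and then k = 1.
So g(m) = -3(m + 1)² + 1.
g(-4) = -3·(-3)² + 1 = -26.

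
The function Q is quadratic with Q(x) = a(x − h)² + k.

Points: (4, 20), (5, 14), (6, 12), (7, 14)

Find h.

First differences -6, -2, 2; second difference 4 = 2a, so a = 2.
Expanding, the x-coefficient is −2ah = -4h; matching it to the data gives h = 6, and then k = 12.
So Q(x) = 2(x − 6)² + 12.
Hence h = 6.

6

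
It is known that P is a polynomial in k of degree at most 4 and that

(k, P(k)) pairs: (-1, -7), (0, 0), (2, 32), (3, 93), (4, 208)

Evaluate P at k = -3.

Write P(k) = ak^4 + bk³ + ck² + dk + e; the 5 given values yield a linear system in the 5 coefficients.
Solving, the leading coefficient vanishes, and P(k) = 3k³ + 4k.
Then P(-3) = -93.

-93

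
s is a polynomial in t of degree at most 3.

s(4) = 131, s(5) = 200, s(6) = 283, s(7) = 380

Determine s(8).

First differences: 69, 83, 97. Second differences: 14, 14.
Level-2 differences are constant, so s has degree 2.
Extending the table by one column gives the next first difference 111, so s(8) = 380 + 111 = 491.

491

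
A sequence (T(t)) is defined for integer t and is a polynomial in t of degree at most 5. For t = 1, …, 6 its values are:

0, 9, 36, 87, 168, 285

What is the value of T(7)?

Write T(t) = at^5 + bt^4 + ct³ + dt² + et + p; the 6 given values yield a linear system in the 6 coefficients.
Solving, the top 2 coefficients vanish, and T(t) = t³ + 3t² - 7t + 3.
Then T(7) = 444.

444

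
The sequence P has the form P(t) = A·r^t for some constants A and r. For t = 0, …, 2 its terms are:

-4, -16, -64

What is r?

Consecutive ratio: -16/(-4) = 4, and -64/(-16) = 4, so r = 4.
Then A·4^0 = -4 gives A = -4, and P(t) = -4·4^t.

4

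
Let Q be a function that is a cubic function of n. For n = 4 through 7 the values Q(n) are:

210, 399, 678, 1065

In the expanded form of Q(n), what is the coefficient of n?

Write Q(n) = an³ + bn² + cn + d; the 4 given values yield a linear system in the 4 coefficients.
Solving, Q(n) = 3n³ + 6n - 6.
The coefficient of n is 6.

6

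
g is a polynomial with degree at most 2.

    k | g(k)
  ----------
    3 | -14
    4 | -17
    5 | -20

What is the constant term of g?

-5

First differences: -3, -3.
Level-1 differences are constant, so g has degree 1.
Fitting a degree-1 polynomial gives g(k) = -3k - 5.
The constant term is g(0) = -5.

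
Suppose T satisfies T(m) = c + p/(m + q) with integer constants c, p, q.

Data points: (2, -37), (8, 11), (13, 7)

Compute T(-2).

-5

(T(m) − c)(m + q) = p for each data point; the three points give a linear system in c and q, then p follows.
Solving: c = 3, q = -3, p = 40, so T(m) = 3 + 40/(m − 3).
Then T(-2) = 3 + 40/(-5) = -5.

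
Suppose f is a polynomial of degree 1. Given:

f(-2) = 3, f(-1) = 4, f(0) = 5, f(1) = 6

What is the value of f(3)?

Write f(k) = ak + b; the 4 given values yield a linear system in the 2 coefficients.
Solving, f(k) = k + 5.
Then f(3) = 8.

8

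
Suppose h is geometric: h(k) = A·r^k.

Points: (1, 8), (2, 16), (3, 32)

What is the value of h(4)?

64

Consecutive ratio: 16/8 = 2, and 32/16 = 2, so r = 2.
Then A·2^1 = 8 gives A = 4, and h(k) = 4·2^k.
h(4) = 4·2^4 = 64.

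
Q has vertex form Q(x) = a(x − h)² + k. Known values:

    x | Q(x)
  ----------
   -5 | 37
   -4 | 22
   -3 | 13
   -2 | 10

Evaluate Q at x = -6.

58

First differences -15, -9, -3; second difference 6 = 2a, so a = 3.
Expanding, the x-coefficient is −2ah = -6h; matching it to the data gives h = -2, and then k = 10.
So Q(x) = 3(x + 2)² + 10.
Q(-6) = 3·(-4)² + 10 = 58.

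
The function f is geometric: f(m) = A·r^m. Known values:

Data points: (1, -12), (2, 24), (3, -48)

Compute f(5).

Consecutive ratio: 24/(-12) = -2, and -48/24 = -2, so r = -2.
Then A·(-2)^1 = -12 gives A = 6, and f(m) = 6·(-2)^m.
f(5) = 6·(-2)^5 = -192.

-192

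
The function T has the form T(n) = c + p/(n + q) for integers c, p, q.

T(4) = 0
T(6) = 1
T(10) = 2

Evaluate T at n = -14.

(T(n) − c)(n + q) = p for each data point; the three points give a linear system in c and q, then p follows.
Solving: c = 4, q = 2, p = -24, so T(n) = 4 − 24/(n + 2).
Then T(-14) = 4 − 24/(-12) = 6.

6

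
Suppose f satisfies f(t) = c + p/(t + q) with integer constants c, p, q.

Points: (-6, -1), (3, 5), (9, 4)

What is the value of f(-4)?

-9

(f(t) − c)(t + q) = p for each data point; the three points give a linear system in c and q, then p follows.
Solving: c = 3, q = 3, p = 12, so f(t) = 3 + 12/(t + 3).
Then f(-4) = 3 + 12/(-1) = -9.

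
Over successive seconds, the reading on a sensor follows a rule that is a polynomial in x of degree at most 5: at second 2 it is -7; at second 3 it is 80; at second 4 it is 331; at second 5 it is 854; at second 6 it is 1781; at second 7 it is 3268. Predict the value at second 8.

Write the value at x as u(x).
First differences: 87, 251, 523, 927, 1487. Second differences: 164, 272, 404, 560. Third differences: 108, 132, 156. Fourth differences: 24, 24.
Level-4 differences are constant, so u has degree 4.
Fitting a degree-4 polynomial gives u(x) = x^4 + 4x³ - 9x² - 9x - 1.
Then u(8) = 5495.

5495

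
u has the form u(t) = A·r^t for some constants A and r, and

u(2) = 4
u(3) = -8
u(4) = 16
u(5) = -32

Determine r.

-2

Consecutive ratio: -8/4 = -2, and 16/(-8) = -2, so r = -2.
Then A·(-2)^2 = 4 gives A = 1, and u(t) = 1·(-2)^t.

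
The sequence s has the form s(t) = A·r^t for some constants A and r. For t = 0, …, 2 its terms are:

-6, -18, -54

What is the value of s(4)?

Consecutive ratio: -18/(-6) = 3, and -54/(-18) = 3, so r = 3.
Then A·3^0 = -6 gives A = -6, and s(t) = -6·3^t.
s(4) = -6·3^4 = -486.

-486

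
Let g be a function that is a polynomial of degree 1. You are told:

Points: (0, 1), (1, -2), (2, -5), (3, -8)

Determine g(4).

-11

Write g(m) = am + b; the 4 given values yield a linear system in the 2 coefficients.
Solving, g(m) = -3m + 1.
Then g(4) = -11.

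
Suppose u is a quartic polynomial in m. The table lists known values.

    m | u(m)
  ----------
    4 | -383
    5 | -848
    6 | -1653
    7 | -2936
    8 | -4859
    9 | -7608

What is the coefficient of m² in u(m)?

First differences: -465, -805, -1283, -1923, -2749. Second differences: -340, -478, -640, -826. Third differences: -138, -162, -186. Fourth differences: -24, -24.
Level-4 differences are constant, so u has degree 4.
Fitting a degree-4 polynomial gives u(m) = -m^4 - m³ - 4m² + m - 3.
The coefficient of m² is -4.

-4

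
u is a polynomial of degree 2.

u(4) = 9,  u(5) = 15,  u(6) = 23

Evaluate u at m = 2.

3

Write u(m) = am² + bm + c; the 3 given values yield a linear system in the 3 coefficients.
Solving, u(m) = m² - 3m + 5.
Then u(2) = 3.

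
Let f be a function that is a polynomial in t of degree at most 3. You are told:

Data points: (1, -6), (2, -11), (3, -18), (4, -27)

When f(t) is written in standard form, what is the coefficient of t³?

First differences: -5, -7, -9. Second differences: -2, -2.
Level-2 differences are constant, so f has degree 2.
Fitting a degree-2 polynomial gives f(t) = -t² - 2t - 3.
The coefficient of t³ is 0.

0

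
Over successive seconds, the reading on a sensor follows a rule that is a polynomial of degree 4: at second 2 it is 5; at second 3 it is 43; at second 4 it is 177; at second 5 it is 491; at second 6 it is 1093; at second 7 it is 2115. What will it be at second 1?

Write the value at t as g(t).
Write g(t) = at^4 + bt³ + ct² + dt + e; the 6 given values yield a linear system in the 5 coefficients.
Solving, g(t) = t^4 - 7t² + 8t + 1.
Then g(1) = 3.

3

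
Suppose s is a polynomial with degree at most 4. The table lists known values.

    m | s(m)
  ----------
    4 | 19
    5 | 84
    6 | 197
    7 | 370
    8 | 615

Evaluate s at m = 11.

First differences: 65, 113, 173, 245. Second differences: 48, 60, 72. Third differences: 12, 12.
Level-3 differences are constant, so s has degree 3.
Fitting a degree-3 polynomial gives s(m) = 2m³ - 6m² - 3m - 1.
Then s(11) = 1902.

1902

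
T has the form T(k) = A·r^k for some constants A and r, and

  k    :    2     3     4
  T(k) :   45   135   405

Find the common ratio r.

Consecutive ratio: 135/45 = 3, and 405/135 = 3, so r = 3.
Then A·3^2 = 45 gives A = 5, and T(k) = 5·3^k.

3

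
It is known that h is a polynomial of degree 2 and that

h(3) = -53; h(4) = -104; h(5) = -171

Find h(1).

Write h(m) = am² + bm + c; the 3 given values yield a linear system in the 3 coefficients.
Solving, h(m) = -8m² + 5m + 4.
Then h(1) = 1.

1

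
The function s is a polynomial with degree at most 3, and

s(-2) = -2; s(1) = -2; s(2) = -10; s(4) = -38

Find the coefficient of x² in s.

Write s(x) = ax³ + bx² + cx + d; the 4 given values yield a linear system in the 4 coefficients.
Solving, the leading coefficient vanishes, and s(x) = -2x² - 2x + 2.
The coefficient of x² is -2.

-2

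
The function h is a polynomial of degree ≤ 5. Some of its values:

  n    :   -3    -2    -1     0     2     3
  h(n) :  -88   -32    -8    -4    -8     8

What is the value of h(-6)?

-568

Write h(n) = an^5 + bn^4 + cn³ + dn² + en + p; the 6 given values yield a linear system in the 6 coefficients.
Solving, the top 2 coefficients vanish, and h(n) = 2n³ - 4n² - 2n - 4.
Then h(-6) = -568.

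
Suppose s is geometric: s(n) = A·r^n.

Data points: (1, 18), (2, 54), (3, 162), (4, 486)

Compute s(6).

Consecutive ratio: 54/18 = 3, and 162/54 = 3, so r = 3.
Then A·3^1 = 18 gives A = 6, and s(n) = 6·3^n.
s(6) = 6·3^6 = 4374.

4374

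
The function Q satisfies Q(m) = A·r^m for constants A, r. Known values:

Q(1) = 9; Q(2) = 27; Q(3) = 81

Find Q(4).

243

Consecutive ratio: 27/9 = 3, and 81/27 = 3, so r = 3.
Then A·3^1 = 9 gives A = 3, and Q(m) = 3·3^m.
Q(4) = 3·3^4 = 243.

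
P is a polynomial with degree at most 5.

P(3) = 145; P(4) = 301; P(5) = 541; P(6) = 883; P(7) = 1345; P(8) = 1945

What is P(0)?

First differences: 156, 240, 342, 462, 600. Second differences: 84, 102, 120, 138. Third differences: 18, 18, 18.
Level-3 differences are constant, so P has degree 3.
Fitting a degree-3 polynomial gives P(m) = 3m³ + 6m² + 3m + 1.
The constant term is P(0) = 1.

1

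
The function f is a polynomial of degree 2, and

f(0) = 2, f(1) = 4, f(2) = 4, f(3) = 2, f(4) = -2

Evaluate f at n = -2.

-8

Write f(n) = an² + bn + c; the 5 given values yield a linear system in the 3 coefficients.
Solving, f(n) = -n² + 3n + 2.
Then f(-2) = -8.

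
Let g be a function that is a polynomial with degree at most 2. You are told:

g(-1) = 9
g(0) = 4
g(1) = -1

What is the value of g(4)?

-16

Write g(k) = ak² + bk + c; the 3 given values yield a linear system in the 3 coefficients.
Solving, the leading coefficient vanishes, and g(k) = -5k + 4.
Then g(4) = -16.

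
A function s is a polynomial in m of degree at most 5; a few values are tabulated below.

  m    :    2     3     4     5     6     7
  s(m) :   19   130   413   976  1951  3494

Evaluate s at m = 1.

-4

First differences: 111, 283, 563, 975, 1543. Second differences: 172, 280, 412, 568. Third differences: 108, 132, 156. Fourth differences: 24, 24.
Level-4 differences are constant, so s has degree 4.
Fitting a degree-4 polynomial gives s(m) = m^4 + 4m³ - 5m² - 5m + 1.
Then s(1) = -4.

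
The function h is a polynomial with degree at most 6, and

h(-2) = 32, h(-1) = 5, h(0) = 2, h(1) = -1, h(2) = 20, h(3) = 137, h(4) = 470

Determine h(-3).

First differences: -27, -3, -3, 21, 117, 333. Second differences: 24, 0, 24, 96, 216. Third differences: -24, 24, 72, 120. Fourth differences: 48, 48, 48.
Level-4 differences are constant, so h has degree 4.
Fitting a degree-4 polynomial gives h(n) = 2n^4 - 2n² - 3n + 2.
Then h(-3) = 155.

155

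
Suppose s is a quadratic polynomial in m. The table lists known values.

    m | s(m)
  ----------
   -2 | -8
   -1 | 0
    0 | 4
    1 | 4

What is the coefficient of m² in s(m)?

-2

First differences: 8, 4, 0. Second differences: -4, -4.
Level-2 differences are constant, so s has degree 2.
Fitting a degree-2 polynomial gives s(m) = -2m² + 2m + 4.
The coefficient of m² is -2.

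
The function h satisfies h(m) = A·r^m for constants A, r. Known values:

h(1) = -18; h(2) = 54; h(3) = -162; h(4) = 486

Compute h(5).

-1458

Consecutive ratio: 54/(-18) = -3, and -162/54 = -3, so r = -3.
Then A·(-3)^1 = -18 gives A = 6, and h(m) = 6·(-3)^m.
h(5) = 6·(-3)^5 = -1458.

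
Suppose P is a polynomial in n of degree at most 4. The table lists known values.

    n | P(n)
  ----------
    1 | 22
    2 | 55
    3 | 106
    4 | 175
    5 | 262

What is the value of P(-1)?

First differences: 33, 51, 69, 87. Second differences: 18, 18, 18.
Level-2 differences are constant, so P has degree 2.
Fitting a degree-2 polynomial gives P(n) = 9n² + 6n + 7.
Then P(-1) = 10.

10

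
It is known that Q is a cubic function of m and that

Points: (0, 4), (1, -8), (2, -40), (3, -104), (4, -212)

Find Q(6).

-608

First differences: -12, -32, -64, -108. Second differences: -20, -32, -44. Third differences: -12, -12.
Level-3 differences are constant, so Q has degree 3.
Fitting a degree-3 polynomial gives Q(m) = -2m³ - 4m² - 6m + 4.
Then Q(6) = -608.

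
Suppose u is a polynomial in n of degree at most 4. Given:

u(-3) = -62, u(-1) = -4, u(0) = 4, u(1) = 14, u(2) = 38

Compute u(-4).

-136

Write u(n) = an^4 + bn³ + cn² + dn + e; the 5 given values yield a linear system in the 5 coefficients.
Solving, the leading coefficient vanishes, and u(n) = 2n³ + n² + 7n + 4.
Then u(-4) = -136.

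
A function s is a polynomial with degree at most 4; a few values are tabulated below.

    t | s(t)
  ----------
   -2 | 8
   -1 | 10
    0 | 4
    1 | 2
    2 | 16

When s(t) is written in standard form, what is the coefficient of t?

-6

Write s(t) = at^4 + bt³ + ct² + dt + e; the 5 given values yield a linear system in the 5 coefficients.
Solving, the leading coefficient vanishes, and s(t) = 2t³ + 2t² - 6t + 4.
The coefficient of t is -6.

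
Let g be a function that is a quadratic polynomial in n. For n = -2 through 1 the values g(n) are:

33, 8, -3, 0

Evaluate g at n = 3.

Write g(n) = an² + bn + c; the 4 given values yield a linear system in the 3 coefficients.
Solving, g(n) = 7n² - 4n - 3.
Then g(3) = 48.

48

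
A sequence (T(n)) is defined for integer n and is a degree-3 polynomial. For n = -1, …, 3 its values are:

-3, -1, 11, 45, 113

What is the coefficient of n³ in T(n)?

2

Write T(n) = an³ + bn² + cn + d; the 5 given values yield a linear system in the 4 coefficients.
Solving, T(n) = 2n³ + 5n² + 5n - 1.
The coefficient of n³ is 2.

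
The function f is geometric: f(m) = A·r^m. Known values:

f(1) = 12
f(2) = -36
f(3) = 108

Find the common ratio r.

-3

Consecutive ratio: -36/12 = -3, and 108/(-36) = -3, so r = -3.
Then A·(-3)^1 = 12 gives A = -4, and f(m) = -4·(-3)^m.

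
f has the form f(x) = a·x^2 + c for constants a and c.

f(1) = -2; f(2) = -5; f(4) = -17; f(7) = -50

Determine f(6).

From f(1) = -2 and f(2) = -5: 1a + c = -2 and 4a + c = -5.
Subtracting: 3a = -3, so a = -1; then c = -2 − (-1)·1 = -1.
So f(x) = -1x² − 1, and f(6) = -37.

-37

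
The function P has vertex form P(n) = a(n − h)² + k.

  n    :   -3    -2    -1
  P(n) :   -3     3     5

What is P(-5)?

First differences 6, 2; second difference -4 = 2a, so a = -2.
Expanding, the n-coefficient is −2ah = 4h; matching it to the data gives h = -1, and then k = 5.
So P(n) = -2(n + 1)² + 5.
P(-5) = -2·(-4)² + 5 = -27.

-27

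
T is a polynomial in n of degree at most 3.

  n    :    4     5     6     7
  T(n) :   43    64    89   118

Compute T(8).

151

First differences: 21, 25, 29. Second differences: 4, 4.
Level-2 differences are constant, so T has degree 2.
Extending the table by one column gives the next first difference 33, so T(8) = 118 + 33 = 151.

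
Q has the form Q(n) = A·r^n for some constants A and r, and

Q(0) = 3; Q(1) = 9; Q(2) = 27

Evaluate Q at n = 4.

243

Consecutive ratio: 9/3 = 3, and 27/9 = 3, so r = 3.
Then A·3^0 = 3 gives A = 3, and Q(n) = 3·3^n.
Q(4) = 3·3^4 = 243.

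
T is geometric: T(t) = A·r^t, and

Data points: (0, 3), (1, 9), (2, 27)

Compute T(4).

Consecutive ratio: 9/3 = 3, and 27/9 = 3, so r = 3.
Then A·3^0 = 3 gives A = 3, and T(t) = 3·3^t.
T(4) = 3·3^4 = 243.

243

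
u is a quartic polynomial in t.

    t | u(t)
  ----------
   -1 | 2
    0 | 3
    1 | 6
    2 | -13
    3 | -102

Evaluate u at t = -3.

Write u(t) = at^4 + bt³ + ct² + dt + e; the 5 given values yield a linear system in the 5 coefficients.
Solving, u(t) = -t^4 - 2t³ + 2t² + 4t + 3.
Then u(-3) = -18.

-18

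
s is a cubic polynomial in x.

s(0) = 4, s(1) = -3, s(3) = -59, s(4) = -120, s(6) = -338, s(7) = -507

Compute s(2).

Write s(x) = ax³ + bx² + cx + d; the 6 given values yield a linear system in the 4 coefficients.
Solving, s(x) = -x³ - 3x² - 3x + 4.
Then s(2) = -22.

-22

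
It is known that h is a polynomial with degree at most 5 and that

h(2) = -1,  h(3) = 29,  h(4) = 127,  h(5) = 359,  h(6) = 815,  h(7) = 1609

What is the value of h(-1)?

17

First differences: 30, 98, 232, 456, 794. Second differences: 68, 134, 224, 338. Third differences: 66, 90, 114. Fourth differences: 24, 24.
Level-4 differences are constant, so h has degree 4.
Fitting a degree-4 polynomial gives h(n) = n^4 - 3n³ + 6n² - 8n - 1.
Then h(-1) = 17.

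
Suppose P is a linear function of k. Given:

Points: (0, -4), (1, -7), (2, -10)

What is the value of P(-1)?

-1

First differences: -3, -3.
Level-1 differences are constant, so P has degree 1.
Fitting a degree-1 polynomial gives P(k) = -3k - 4.
Then P(-1) = -1.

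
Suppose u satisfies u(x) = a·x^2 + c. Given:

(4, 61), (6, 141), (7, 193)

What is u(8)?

253

From u(4) = 61 and u(6) = 141: 16a + c = 61 and 36a + c = 141.
Subtracting: 20a = 80, so a = 4; then c = 61 − 4·16 = -3.
So u(x) = 4x² − 3, and u(8) = 253.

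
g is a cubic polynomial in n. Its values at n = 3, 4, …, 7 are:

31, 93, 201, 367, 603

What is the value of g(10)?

1851

First differences: 62, 108, 166, 236. Second differences: 46, 58, 70. Third differences: 12, 12.
Level-3 differences are constant, so g has degree 3.
Fitting a degree-3 polynomial gives g(n) = 2n³ - n² - 5n + 1.
Then g(10) = 1851.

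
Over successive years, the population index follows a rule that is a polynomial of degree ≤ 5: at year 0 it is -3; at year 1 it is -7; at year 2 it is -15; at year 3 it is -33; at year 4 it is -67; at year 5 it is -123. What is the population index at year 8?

-483

Write the value at n as T(n).
First differences: -4, -8, -18, -34, -56. Second differences: -4, -10, -16, -22. Third differences: -6, -6, -6.
Level-3 differences are constant, so T has degree 3.
Fitting a degree-3 polynomial gives T(n) = -n³ + n² - 4n - 3.
Then T(8) = -483.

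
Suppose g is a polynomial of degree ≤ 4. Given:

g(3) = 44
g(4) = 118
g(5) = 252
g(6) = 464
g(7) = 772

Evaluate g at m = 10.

First differences: 74, 134, 212, 308. Second differences: 60, 78, 96. Third differences: 18, 18.
Level-3 differences are constant, so g has degree 3.
Fitting a degree-3 polynomial gives g(m) = 3m³ - 6m² + 5m + 2.
Then g(10) = 2452.

2452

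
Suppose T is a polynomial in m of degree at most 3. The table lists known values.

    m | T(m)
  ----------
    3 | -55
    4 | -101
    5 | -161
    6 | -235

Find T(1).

-5

Write T(m) = am³ + bm² + cm + d; the 4 given values yield a linear system in the 4 coefficients.
Solving, the leading coefficient vanishes, and T(m) = -7m² + 3m - 1.
Then T(1) = -5.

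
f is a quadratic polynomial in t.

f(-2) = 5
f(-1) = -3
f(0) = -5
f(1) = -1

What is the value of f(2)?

First differences: -8, -2, 4. Second differences: 6, 6.
Level-2 differences are constant, so f has degree 2.
Fitting a degree-2 polynomial gives f(t) = 3t² + t - 5.
Then f(2) = 9.

9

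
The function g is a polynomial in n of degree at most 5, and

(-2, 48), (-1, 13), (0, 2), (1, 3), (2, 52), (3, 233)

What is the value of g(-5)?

First differences: -35, -11, 1, 49, 181. Second differences: 24, 12, 48, 132. Third differences: -12, 36, 84. Fourth differences: 48, 48.
Level-4 differences are constant, so g has degree 4.
Fitting a degree-4 polynomial gives g(n) = 2n^4 + 2n³ + 4n² - 7n + 2.
Then g(-5) = 1137.

1137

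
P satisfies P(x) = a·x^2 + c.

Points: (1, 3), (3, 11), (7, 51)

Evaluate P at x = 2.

6

From P(1) = 3 and P(3) = 11: 1a + c = 3 and 9a + c = 11.
Subtracting: 8a = 8, so a = 1; then c = 3 − 1·1 = 2.
So P(x) = 1x² + 2, and P(2) = 6.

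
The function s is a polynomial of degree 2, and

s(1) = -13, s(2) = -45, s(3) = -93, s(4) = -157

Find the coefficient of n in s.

-8

Write s(n) = an² + bn + c; the 4 given values yield a linear system in the 3 coefficients.
Solving, s(n) = -8n² - 8n + 3.
The coefficient of n is -8.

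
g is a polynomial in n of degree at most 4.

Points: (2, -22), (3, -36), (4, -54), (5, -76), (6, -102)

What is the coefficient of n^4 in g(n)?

0

First differences: -14, -18, -22, -26. Second differences: -4, -4, -4.
Level-2 differences are constant, so g has degree 2.
Fitting a degree-2 polynomial gives g(n) = -2n² - 4n - 6.
The coefficient of n^4 is 0.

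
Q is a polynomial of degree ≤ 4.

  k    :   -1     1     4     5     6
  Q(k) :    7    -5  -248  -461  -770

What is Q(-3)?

67

Write Q(k) = ak^4 + bk³ + ck² + dk + e; the 5 given values yield a linear system in the 5 coefficients.
Solving, the leading coefficient vanishes, and Q(k) = -3k³ - 3k² - 3k + 4.
Then Q(-3) = 67.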